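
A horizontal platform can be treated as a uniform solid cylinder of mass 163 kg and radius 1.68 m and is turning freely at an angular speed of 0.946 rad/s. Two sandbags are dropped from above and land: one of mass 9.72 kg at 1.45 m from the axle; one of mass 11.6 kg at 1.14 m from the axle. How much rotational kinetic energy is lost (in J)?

energy lost ≈ 13.8 J

The added mass arrives with no angular momentum about the axle, and any external torque about the axle is negligible, so the system's angular momentum is conserved.
I_p = ½(163)(1.68)² = 230.0 kg·m².
Added inertia Σmr² = (9.72)(1.45)² + (11.6)(1.14)² = 35.51 kg·m²; I_f = 230.0 + 35.51 = 265.5 kg·m².
ω_f = I_p ω_i / I_f = (230.0)(0.946) / 265.5 = 0.8195 rad/s.
KE_i = ½(230.0)(0.9460 rad/s)² = 102.9 J; KE_f = ½(265.5)(0.8195)² = 89.16 J.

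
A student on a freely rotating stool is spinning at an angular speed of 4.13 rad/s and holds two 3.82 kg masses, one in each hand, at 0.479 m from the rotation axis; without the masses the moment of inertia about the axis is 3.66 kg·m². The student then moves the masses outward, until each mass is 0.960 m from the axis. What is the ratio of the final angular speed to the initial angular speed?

With no external torque about the axis, L is conserved: I₁ω₁ = I₂ω₂.
I₁ = 3.66 + 2(3.82)(0.479)² = 5.413 kg·m²; I₂ = 3.66 + 2(3.82)(0.960)² = 10.70 kg·m².
ω₂/ω₁ = I₁/I₂ = 5.413 / 10.70 = 0.5058.

ω₂/ω₁ ≈ 0.506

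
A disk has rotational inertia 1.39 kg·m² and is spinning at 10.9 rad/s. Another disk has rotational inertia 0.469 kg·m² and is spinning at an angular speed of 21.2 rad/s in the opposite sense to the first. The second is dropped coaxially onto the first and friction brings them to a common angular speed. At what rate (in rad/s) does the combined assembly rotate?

|ω_f| ≈ 2.80 rad/s

No external torque acts about the common axis, so total angular momentum is conserved.
Taking A's sense as positive: L = (1.390)(10.9) − (0.4690)(21.2) = 5.208 kg·m²·rad/s.
Combined I = 1.390 + 0.4690 = 1.859 kg·m².
ω_f = L / I = 5.208 / 1.859 = 2.802 rad/s.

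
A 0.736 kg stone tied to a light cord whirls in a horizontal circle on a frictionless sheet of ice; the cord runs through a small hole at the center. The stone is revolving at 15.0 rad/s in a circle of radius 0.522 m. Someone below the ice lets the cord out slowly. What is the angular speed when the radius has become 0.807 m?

ω₂ ≈ 6.28 rad/s

The constraining force is radial, so m r² ω about the center is conserved.
ω₂ = ω₁ (r₁/r₂)² = (15.0)(0.522/0.807)² = 6.276 rad/s.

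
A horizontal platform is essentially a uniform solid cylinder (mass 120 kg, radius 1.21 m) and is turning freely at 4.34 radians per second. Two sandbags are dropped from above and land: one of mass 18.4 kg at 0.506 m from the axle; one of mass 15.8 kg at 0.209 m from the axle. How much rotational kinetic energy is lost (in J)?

energy lost ≈ 47.9 J

No external torque acts about the axle; L_before = L_after.
I_p = ½(120)(1.21)² = 87.85 kg·m².
Added inertia Σmr² = (18.4)(0.506)² + (15.8)(0.209)² = 5.401 kg·m²; I_f = 87.85 + 5.401 = 93.25 kg·m².
ω_f = I_p ω_i / I_f = (87.85)(4.34) / 93.25 = 4.089 rad/s.
KE_i = ½(87.85)(4.340 rad/s)² = 827.3 J; KE_f = ½(93.25)(4.089)² = 779.4 J.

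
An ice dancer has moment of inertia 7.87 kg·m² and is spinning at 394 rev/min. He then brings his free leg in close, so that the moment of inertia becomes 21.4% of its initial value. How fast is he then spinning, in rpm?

ω₂ ≈ 1840 rpm

With no external torque about the axis, L is conserved: I₁ω₁ = I₂ω₂.
I₂ = 0.214 × 7.87 = 1.684 kg·m².
ω₂ = I₁ω₁ / I₂ = (7.870)(394 rpm) / (1.684) = 1841 rpm.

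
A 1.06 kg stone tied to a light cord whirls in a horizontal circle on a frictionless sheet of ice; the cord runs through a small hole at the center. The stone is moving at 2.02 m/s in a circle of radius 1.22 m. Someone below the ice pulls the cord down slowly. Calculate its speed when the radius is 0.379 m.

v₂ ≈ 6.50 m/s

The only horizontal force on the mass is along the cord (radial), so it exerts no torque about the hole and angular momentum m v r is conserved.
v₂ = v₁ r₁ / r₂ = (2.02)(1.22) / (0.379) = 6.502 m/s.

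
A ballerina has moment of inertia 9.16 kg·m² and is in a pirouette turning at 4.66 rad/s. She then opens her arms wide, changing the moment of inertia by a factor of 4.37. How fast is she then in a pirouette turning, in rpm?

ω₂ ≈ 10.2 rpm

With no external torque about the axis, L is conserved: I₁ω₁ = I₂ω₂.
I₂ = 4.37 × 9.16 = 40.03 kg·m².
ω₂ = I₁ω₁ / I₂ = (9.160)(4.66 rad/s) / (40.03) = 1.066 rad/s = 10.18 rpm.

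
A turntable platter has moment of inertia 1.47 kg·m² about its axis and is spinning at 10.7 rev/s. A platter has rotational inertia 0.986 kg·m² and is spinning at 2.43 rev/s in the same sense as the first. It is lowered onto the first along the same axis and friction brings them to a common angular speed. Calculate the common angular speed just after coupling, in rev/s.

|ω_f| ≈ 7.38 rev/s

No external torque acts about the common axis, so total angular momentum is conserved.
Taking A's sense as positive: L = (1.470)(10.7) + (0.9860)(2.43) = 18.12 kg·m²·rev/s.
Combined I = 1.470 + 0.9860 = 2.456 kg·m².
ω_f = L / I = 18.12 / 2.456 = 7.380 rev/s.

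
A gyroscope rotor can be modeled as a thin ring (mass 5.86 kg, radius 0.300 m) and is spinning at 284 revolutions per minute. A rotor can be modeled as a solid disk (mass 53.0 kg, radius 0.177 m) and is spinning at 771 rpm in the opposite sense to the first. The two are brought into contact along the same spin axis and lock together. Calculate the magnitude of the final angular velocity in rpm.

The coupling torques are internal; angular momentum about the shared axis is conserved.
Moments of inertia: I_A = (5.86)(0.300)² = 0.5274 kg·m²; I_B = ½(53.0)(0.177)² = 0.8302 kg·m².
Taking A's sense as positive: L = (0.5274)(284) − (0.8302)(771) = -490.3 kg·m²·rpm.
Combined I = 0.5274 + 0.8302 = 1.358 kg·m².
ω_f = L / I = -490.3 / 1.358 = -361.2 rpm.

|ω_f| ≈ 361 rpm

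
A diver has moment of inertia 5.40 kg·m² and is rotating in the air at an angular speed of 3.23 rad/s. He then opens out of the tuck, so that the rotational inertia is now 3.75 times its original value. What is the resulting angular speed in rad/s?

ω₂ ≈ 0.861 rad/s

Angular momentum about the spin axis is conserved since the torque about it is zero.
I₂ = 3.75 × 5.40 = 20.25 kg·m².
ω₂ = I₁ω₁ / I₂ = (5.400)(3.23 rad/s) / (20.25) = 0.8613 rad/s.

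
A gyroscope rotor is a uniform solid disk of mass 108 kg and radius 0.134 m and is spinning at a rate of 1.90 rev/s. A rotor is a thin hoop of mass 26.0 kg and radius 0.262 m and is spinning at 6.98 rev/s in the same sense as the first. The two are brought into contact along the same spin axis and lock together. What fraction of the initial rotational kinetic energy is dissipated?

fraction ≈ 0.179

No external torque acts about the common axis, so total angular momentum is conserved.
Moments of inertia: I_A = ½(108)(0.134)² = 0.9696 kg·m²; I_B = (26.0)(0.262)² = 1.785 kg·m².
Taking A's sense as positive: L = (0.9696)(1.90) + (1.785)(6.98) = 14.30 kg·m²·rev/s.
Combined I = 0.9696 + 1.785 = 2.754 kg·m².
ω_f = L / I = 14.30 / 2.754 = 5.192 rev/s.
KE_i = ½ΣIω² = 1785 J; KE_f = ½(2.754)(32.62)² = 1465 J.
Fraction dissipated = (KE_i − KE_f)/KE_i = 0.1792.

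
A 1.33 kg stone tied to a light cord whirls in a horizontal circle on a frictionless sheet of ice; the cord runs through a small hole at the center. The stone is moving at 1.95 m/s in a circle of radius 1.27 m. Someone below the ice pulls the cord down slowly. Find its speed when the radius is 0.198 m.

v₂ ≈ 12.5 m/s

Central (radial) force ⇒ zero torque about the center ⇒ m v r is constant.
v₂ = v₁ r₁ / r₂ = (1.95)(1.27) / (0.198) = 12.51 m/s.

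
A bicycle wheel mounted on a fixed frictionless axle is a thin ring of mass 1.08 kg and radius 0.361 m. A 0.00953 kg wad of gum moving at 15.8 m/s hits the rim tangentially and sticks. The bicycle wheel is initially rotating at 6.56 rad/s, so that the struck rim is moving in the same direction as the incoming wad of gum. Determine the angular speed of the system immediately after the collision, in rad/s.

About the axle the impulsive forces during the collision are internal, so angular momentum about that axis is conserved.
I_p = (1.08)(0.361)² = 0.1407 kg·m². Taking the sense of the wad of gum's angular momentum as positive, L_{wad} = m v R = (0.00953)(15.8)(0.361) = 0.05436 kg·m²/s.
L_i = +I_p ω_p + m v R = +(0.1407)(6.56) + 0.05436 = 0.9777 kg·m²/s.
After sticking, I_f = I_p + m R² = 0.1407 + (0.00953)(0.361)² = 0.1420 kg·m².
ω_f = L_i / I_f = 0.9777 / 0.1420 = 6.885 rad/s.

|ω_f| ≈ 6.89 rad/s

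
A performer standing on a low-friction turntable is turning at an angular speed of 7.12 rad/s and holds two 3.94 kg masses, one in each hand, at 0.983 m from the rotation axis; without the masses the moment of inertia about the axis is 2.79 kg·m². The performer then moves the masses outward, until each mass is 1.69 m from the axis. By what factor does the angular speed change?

With no external torque about the axis, L is conserved: I₁ω₁ = I₂ω₂.
I₁ = 2.79 + 2(3.94)(0.983)² = 10.40 kg·m²; I₂ = 2.79 + 2(3.94)(1.69)² = 25.30 kg·m².
ω₂/ω₁ = I₁/I₂ = 10.40 / 25.30 = 0.4113.

ω₂/ω₁ ≈ 0.411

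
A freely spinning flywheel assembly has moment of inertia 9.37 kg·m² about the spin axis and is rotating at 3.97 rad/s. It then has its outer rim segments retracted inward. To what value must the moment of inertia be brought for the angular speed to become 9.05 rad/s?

I₂ ≈ 4.11 kg·m²

With no external torque about the axis, L is conserved: I₁ω₁ = I₂ω₂.
I₂ = I₁ω₁ / ω₂ = (9.37)(3.97) / (9.05) = 4.110 kg·m².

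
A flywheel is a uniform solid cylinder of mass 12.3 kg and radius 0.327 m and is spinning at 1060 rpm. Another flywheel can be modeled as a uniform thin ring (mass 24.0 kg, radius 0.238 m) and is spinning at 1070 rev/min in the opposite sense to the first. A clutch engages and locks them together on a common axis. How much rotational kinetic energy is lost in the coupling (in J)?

No external torque acts about the common axis, so total angular momentum is conserved.
Moments of inertia: I_A = ½(12.3)(0.327)² = 0.6576 kg·m²; I_B = (24.0)(0.238)² = 1.359 kg·m².
Taking A's sense as positive: L = (0.6576)(1060) − (1.359)(1070) = -757.5 kg·m²·rpm.
Combined I = 0.6576 + 1.359 = 2.017 kg·m².
ω_f = L / I = -757.5 / 2.017 = -375.6 rpm.
KE_i = ½ΣIω² = 12590 J; KE_f = ½(2.017)(39.33)² = 1560 J.

ΔKE lost ≈ 11000 J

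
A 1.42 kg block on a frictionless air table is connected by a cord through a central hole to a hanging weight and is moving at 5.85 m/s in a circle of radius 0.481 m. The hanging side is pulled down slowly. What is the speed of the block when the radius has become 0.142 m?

v₂ ≈ 19.8 m/s

Central (radial) force ⇒ zero torque about the center ⇒ m v r is constant.
v₂ = v₁ r₁ / r₂ = (5.85)(0.481) / (0.142) = 19.82 m/s.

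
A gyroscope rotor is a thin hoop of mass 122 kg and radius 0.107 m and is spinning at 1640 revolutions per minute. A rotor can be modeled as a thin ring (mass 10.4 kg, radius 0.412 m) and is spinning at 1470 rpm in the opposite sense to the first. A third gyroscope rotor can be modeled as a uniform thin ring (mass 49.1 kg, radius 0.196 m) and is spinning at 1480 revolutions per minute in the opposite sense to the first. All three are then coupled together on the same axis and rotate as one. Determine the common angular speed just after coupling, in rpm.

The coupling torques are internal; angular momentum about the shared axis is conserved.
Moments of inertia: I_A = (122)(0.107)² = 1.397 kg·m²; I_B = (10.4)(0.412)² = 1.765 kg·m²; I_C = (49.1)(0.196)² = 1.886 kg·m².
Taking A's sense as positive: L = (1.397)(1640) − (1.765)(1470) − (1.886)(1480) = -3096 kg·m²·rpm.
Combined I = 1.397 + 1.765 + 1.886 = 5.048 kg·m².
ω_f = L / I = -3096 / 5.048 = -613.3 rpm.

|ω_f| ≈ 613 rpm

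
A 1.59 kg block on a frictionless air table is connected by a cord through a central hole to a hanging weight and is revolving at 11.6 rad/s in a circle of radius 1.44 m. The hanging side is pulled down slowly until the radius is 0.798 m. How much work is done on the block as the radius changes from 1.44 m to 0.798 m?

W ≈ 500 J

No torque about the axis ⇒ m r₁² ω₁ = m r₂² ω₂.
ω₂ = ω₁ (r₁/r₂)² = (11.6)(1.44/0.798)² = 37.77 rad/s.
W = ΔKE = ½m(v₂² − v₁²) = 500.5 J.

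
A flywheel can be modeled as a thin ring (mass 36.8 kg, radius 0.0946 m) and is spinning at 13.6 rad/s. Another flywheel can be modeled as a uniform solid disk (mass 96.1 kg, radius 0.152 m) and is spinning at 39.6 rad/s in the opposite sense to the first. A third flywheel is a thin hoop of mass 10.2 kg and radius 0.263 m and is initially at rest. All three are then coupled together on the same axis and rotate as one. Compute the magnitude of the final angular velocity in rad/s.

|ω_f| ≈ 18.4 rad/s

The coupling torques are internal; angular momentum about the shared axis is conserved.
Moments of inertia: I_A = (36.8)(0.0946)² = 0.3293 kg·m²; I_B = ½(96.1)(0.152)² = 1.110 kg·m²; I_C = (10.2)(0.263)² = 0.7055 kg·m².
Taking A's sense as positive: L = (0.3293)(13.6) − (1.110)(39.6) = -39.48 kg·m²·rad/s.
Combined I = 0.3293 + 1.110 + 0.7055 = 2.145 kg·m².
ω_f = L / I = -39.48 / 2.145 = -18.41 rad/s.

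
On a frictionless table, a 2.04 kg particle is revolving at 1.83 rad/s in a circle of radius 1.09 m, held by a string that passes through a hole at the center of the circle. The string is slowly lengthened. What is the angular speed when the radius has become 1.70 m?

ω₂ ≈ 0.752 rad/s

No torque about the axis ⇒ m r₁² ω₁ = m r₂² ω₂.
ω₂ = ω₁ (r₁/r₂)² = (1.83)(1.09/1.70)² = 0.7523 rad/s.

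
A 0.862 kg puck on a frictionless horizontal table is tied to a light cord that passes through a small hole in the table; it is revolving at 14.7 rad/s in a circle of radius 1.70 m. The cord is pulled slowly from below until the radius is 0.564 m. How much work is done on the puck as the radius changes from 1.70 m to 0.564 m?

W ≈ 2180 J

No torque about the axis ⇒ m r₁² ω₁ = m r₂² ω₂.
ω₂ = ω₁ (r₁/r₂)² = (14.7)(1.70/0.564)² = 133.6 rad/s.
W = ΔKE = ½m(v₂² − v₁²) = 2176 J.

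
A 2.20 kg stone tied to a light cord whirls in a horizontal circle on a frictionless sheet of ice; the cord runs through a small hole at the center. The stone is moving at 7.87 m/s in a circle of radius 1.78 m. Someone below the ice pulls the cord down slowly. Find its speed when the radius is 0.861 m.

Central (radial) force ⇒ zero torque about the center ⇒ m v r is constant.
v₂ = v₁ r₁ / r₂ = (7.87)(1.78) / (0.861) = 16.27 m/s.

v₂ ≈ 16.3 m/s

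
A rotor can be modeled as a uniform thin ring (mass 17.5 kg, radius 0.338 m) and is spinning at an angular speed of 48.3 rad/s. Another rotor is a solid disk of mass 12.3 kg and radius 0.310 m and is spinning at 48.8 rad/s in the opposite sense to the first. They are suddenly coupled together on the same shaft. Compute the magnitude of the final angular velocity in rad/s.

No external torque acts about the common axis, so total angular momentum is conserved.
Moments of inertia: I_A = (17.5)(0.338)² = 1.999 kg·m²; I_B = ½(12.3)(0.310)² = 0.5910 kg·m².
Taking A's sense as positive: L = (1.999)(48.3) − (0.5910)(48.8) = 67.72 kg·m²·rad/s.
Combined I = 1.999 + 0.5910 = 2.590 kg·m².
ω_f = L / I = 67.72 / 2.590 = 26.15 rad/s.

|ω_f| ≈ 26.1 rad/s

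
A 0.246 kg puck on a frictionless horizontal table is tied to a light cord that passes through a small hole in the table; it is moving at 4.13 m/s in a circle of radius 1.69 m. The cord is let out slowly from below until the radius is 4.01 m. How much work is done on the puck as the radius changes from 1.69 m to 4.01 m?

W ≈ -1.73 J

The only horizontal force on the mass is along the cord (radial), so it exerts no torque about the hole and angular momentum m v r is conserved.
v₂ = v₁ r₁ / r₂ = (4.13)(1.69) / (4.01) = 1.741 m/s.
W = ΔKE = ½m(v₂² − v₁²) = -1.725 J.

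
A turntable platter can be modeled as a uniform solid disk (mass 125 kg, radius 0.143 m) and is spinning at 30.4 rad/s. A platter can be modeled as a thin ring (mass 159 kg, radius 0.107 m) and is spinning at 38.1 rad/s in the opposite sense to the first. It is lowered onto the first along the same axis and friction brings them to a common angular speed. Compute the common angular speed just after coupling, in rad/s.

No external torque acts about the common axis, so total angular momentum is conserved.
Moments of inertia: I_A = ½(125)(0.143)² = 1.278 kg·m²; I_B = (159)(0.107)² = 1.820 kg·m².
Taking A's sense as positive: L = (1.278)(30.4) − (1.820)(38.1) = -30.50 kg·m²·rad/s.
Combined I = 1.278 + 1.820 = 3.098 kg·m².
ω_f = L / I = -30.50 / 3.098 = -9.845 rad/s.

|ω_f| ≈ 9.84 rad/s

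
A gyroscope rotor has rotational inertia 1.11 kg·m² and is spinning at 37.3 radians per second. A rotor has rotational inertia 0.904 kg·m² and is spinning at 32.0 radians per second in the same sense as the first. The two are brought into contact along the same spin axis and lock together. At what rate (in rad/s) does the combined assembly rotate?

No external torque acts about the common axis, so total angular momentum is conserved.
Taking A's sense as positive: L = (1.110)(37.3) + (0.9040)(32.0) = 70.33 kg·m²·rad/s.
Combined I = 1.110 + 0.9040 = 2.014 kg·m².
ω_f = L / I = 70.33 / 2.014 = 34.92 rad/s.

|ω_f| ≈ 34.9 rad/s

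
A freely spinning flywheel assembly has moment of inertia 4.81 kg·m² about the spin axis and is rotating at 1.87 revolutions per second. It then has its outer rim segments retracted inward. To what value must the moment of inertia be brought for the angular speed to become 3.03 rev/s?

With no external torque about the axis, L is conserved: I₁ω₁ = I₂ω₂.
I₂ = I₁ω₁ / ω₂ = (4.81)(1.87) / (3.03) = 2.969 kg·m².

I₂ ≈ 2.97 kg·m²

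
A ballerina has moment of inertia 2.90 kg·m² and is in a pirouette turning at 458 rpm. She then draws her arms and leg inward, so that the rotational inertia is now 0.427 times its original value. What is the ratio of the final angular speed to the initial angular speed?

Angular momentum about the spin axis is conserved since the torque about it is zero.
I₂ = 0.427 × 2.90 = 1.238 kg·m².
ω₂/ω₁ = I₁/I₂ = 2.900 / 1.238 = 2.342.

ω₂/ω₁ ≈ 2.34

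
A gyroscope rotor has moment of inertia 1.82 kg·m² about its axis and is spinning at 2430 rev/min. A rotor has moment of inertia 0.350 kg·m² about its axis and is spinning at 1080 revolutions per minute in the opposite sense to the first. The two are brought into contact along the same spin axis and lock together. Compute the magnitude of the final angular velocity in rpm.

No external torque acts about the common axis, so total angular momentum is conserved.
Taking A's sense as positive: L = (1.820)(2430) − (0.3500)(1080) = 4045 kg·m²·rpm.
Combined I = 1.820 + 0.3500 = 2.170 kg·m².
ω_f = L / I = 4045 / 2.170 = 1864 rpm.

|ω_f| ≈ 1860 rpm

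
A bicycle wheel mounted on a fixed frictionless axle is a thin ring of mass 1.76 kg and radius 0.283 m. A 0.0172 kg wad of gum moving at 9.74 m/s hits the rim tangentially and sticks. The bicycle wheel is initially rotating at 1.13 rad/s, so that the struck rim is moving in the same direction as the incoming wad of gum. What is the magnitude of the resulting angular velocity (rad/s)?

The axle reaction passes through the axle and exerts no torque about it; angular momentum about the axle is conserved through the impact.
I_p = (1.76)(0.283)² = 0.1410 kg·m². Taking the sense of the wad of gum's angular momentum as positive, L_{wad} = m v R = (0.0172)(9.74)(0.283) = 0.04741 kg·m²/s.
L_i = +I_p ω_p + m v R = +(0.1410)(1.13) + 0.04741 = 0.2067 kg·m²/s.
After sticking, I_f = I_p + m R² = 0.1410 + (0.0172)(0.283)² = 0.1423 kg·m².
ω_f = L_i / I_f = 0.2067 / 0.1423 = 1.452 rad/s.

|ω_f| ≈ 1.45 rad/s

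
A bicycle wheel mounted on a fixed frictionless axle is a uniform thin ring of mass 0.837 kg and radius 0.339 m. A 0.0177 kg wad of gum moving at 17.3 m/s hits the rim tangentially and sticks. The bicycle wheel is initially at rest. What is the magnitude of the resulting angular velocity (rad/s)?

|ω_f| ≈ 1.06 rad/s

About the axle the impulsive forces during the collision are internal, so angular momentum about that axis is conserved.
I_p = (0.837)(0.339)² = 0.09619 kg·m². Taking the sense of the wad of gum's angular momentum as positive, L_{wad} = m v R = (0.0177)(17.3)(0.339) = 0.1038 kg·m²/s.
L_i = 0 + 0.1038 = 0.1038 kg·m²/s.
After sticking, I_f = I_p + m R² = 0.09619 + (0.0177)(0.339)² = 0.09822 kg·m².
ω_f = L_i / I_f = 0.1038 / 0.09822 = 1.057 rad/s.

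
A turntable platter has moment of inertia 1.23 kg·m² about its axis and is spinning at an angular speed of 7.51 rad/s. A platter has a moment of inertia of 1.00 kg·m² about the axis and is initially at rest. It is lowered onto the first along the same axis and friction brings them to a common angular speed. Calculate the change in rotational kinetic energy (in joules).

No external torque acts about the common axis, so total angular momentum is conserved.
Taking A's sense as positive: L = (1.230)(7.51) = 9.237 kg·m²·rad/s.
Combined I = 1.230 + 1.000 = 2.230 kg·m².
ω_f = L / I = 9.237 / 2.230 = 4.142 rad/s.
KE_i = ½ΣIω² = 34.69 J; KE_f = ½(2.230)(4.142)² = 19.13 J.

ΔKE ≈ -15.6 J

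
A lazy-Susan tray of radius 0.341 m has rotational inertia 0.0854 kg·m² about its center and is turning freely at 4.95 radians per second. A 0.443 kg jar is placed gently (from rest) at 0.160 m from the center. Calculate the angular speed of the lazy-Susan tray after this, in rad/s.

The added mass arrives with no angular momentum about the center, and any external torque about the center is negligible, so the system's angular momentum is conserved.
Added inertia Σmr² = (0.443)(0.160)² = 0.01134 kg·m²; I_f = 0.08540 + 0.01134 = 0.09674 kg·m².
ω_f = I_p ω_i / I_f = (0.08540)(4.95) / 0.09674 = 4.370 rad/s.

ω_f ≈ 4.37 rad/s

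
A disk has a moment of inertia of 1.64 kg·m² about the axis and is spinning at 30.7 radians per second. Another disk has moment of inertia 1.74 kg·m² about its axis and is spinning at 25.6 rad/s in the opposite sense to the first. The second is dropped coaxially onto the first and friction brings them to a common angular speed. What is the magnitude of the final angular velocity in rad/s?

|ω_f| ≈ 1.72 rad/s

The coupling torques are internal; angular momentum about the shared axis is conserved.
Taking A's sense as positive: L = (1.640)(30.7) − (1.740)(25.6) = 5.804 kg·m²·rad/s.
Combined I = 1.640 + 1.740 = 3.380 kg·m².
ω_f = L / I = 5.804 / 3.380 = 1.717 rad/s.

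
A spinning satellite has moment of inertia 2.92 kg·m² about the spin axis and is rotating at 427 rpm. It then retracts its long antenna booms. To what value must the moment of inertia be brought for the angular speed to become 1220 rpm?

I₂ ≈ 1.02 kg·m²

No external torque acts about the spin axis, so angular momentum is conserved.
I₂ = I₁ω₁ / ω₂ = (2.92)(427) / (1220) = 1.022 kg·m².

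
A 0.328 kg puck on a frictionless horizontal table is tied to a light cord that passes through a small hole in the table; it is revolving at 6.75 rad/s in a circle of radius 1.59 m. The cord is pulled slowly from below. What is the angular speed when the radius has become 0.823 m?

ω₂ ≈ 25.2 rad/s

The constraining force is radial, so m r² ω about the center is conserved.
ω₂ = ω₁ (r₁/r₂)² = (6.75)(1.59/0.823)² = 25.19 rad/s.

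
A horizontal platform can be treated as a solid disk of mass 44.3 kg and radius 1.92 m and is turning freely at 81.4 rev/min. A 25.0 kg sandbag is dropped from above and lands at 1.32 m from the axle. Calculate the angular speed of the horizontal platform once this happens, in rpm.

No external torque acts about the axle; L_before = L_after.
I_p = ½(44.3)(1.92)² = 81.65 kg·m².
Added inertia Σmr² = (25.0)(1.32)² = 43.56 kg·m²; I_f = 81.65 + 43.56 = 125.2 kg·m².
ω_f = I_p ω_i / I_f = (81.65)(81.4) / 125.2 = 53.08 rpm.

ω_f ≈ 53.1 rpm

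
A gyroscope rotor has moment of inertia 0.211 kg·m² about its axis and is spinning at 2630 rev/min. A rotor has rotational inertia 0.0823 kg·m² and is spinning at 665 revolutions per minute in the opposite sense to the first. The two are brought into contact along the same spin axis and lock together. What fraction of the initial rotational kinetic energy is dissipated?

The coupling torques are internal; angular momentum about the shared axis is conserved.
Taking A's sense as positive: L = (0.2110)(2630) − (0.08230)(665) = 500.2 kg·m²·rpm.
Combined I = 0.2110 + 0.08230 = 0.2933 kg·m².
ω_f = L / I = 500.2 / 0.2933 = 1705 rpm.
KE_i = ½ΣIω² = 8202 J; KE_f = ½(0.2933)(178.6)² = 4677 J.
Fraction dissipated = (KE_i − KE_f)/KE_i = 0.4297.

fraction ≈ 0.430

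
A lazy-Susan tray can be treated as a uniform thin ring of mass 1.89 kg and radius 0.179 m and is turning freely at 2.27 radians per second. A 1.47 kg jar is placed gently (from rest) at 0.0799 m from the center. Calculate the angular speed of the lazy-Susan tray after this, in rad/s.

ω_f ≈ 1.97 rad/s

The added mass arrives with no angular momentum about the center, and any external torque about the center is negligible, so the system's angular momentum is conserved.
I_p = (1.89)(0.179)² = 0.06056 kg·m².
Added inertia Σmr² = (1.47)(0.0799)² = 0.009384 kg·m²; I_f = 0.06056 + 0.009384 = 0.06994 kg·m².
ω_f = I_p ω_i / I_f = (0.06056)(2.27) / 0.06994 = 1.965 rad/s.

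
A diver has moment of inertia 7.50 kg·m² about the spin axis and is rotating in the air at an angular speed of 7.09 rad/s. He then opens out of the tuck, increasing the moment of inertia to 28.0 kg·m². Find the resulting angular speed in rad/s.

No external torque acts about the spin axis, so angular momentum is conserved.
ω₂ = I₁ω₁ / I₂ = (7.500)(7.09 rad/s) / (28.00) = 1.899 rad/s.

ω₂ ≈ 1.90 rad/s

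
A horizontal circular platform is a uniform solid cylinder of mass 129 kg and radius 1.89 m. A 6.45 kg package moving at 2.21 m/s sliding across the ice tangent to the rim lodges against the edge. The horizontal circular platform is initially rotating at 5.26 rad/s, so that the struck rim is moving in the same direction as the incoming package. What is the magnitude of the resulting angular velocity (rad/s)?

About the central axle the impulsive forces during the collision are internal, so angular momentum about that axis is conserved.
I_p = ½(129)(1.89)² = 230.4 kg·m². Taking the sense of the package's angular momentum as positive, L_{package} = m v R = (6.45)(2.21)(1.89) = 26.94 kg·m²/s.
L_i = +I_p ω_p + m v R = +(230.4)(5.26) + 26.94 = 1239 kg·m²/s.
After sticking, I_f = I_p + m R² = 230.4 + (6.45)(1.89)² = 253.4 kg·m².
ω_f = L_i / I_f = 1239 / 253.4 = 4.888 rad/s.

|ω_f| ≈ 4.89 rad/s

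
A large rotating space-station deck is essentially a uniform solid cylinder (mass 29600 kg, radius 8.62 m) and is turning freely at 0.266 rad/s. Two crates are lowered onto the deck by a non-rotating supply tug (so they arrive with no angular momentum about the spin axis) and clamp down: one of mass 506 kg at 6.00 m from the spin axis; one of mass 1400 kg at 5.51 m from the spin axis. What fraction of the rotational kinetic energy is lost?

No external torque acts about the spin axis; L_before = L_after.
I_p = ½(29600)(8.62)² = 1.100e+06 kg·m².
Added inertia Σmr² = (506)(6.00)² + (1400)(5.51)² = 60720 kg·m²; I_f = 1.100e+06 + 60720 = 1.160e+06 kg·m².
ω_f = I_p ω_i / I_f = (1.100e+06)(0.266) / 1.160e+06 = 0.2521 rad/s.
KE_i = ½(1.100e+06)(0.2660 rad/s)² = 38910 J; KE_f = ½(1.160e+06)(0.2521)² = 36870 J.
Fraction lost = 0.05233.

fraction ≈ 0.0523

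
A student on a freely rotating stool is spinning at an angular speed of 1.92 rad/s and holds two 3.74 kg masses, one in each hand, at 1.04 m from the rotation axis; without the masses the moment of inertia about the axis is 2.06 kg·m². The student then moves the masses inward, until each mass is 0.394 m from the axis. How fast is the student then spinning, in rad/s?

ω₂ ≈ 6.05 rad/s

Angular momentum about the spin axis is conserved since the torque about it is zero.
I₁ = 2.06 + 2(3.74)(1.04)² = 10.15 kg·m²; I₂ = 2.06 + 2(3.74)(0.394)² = 3.221 kg·m².
ω₂ = I₁ω₁ / I₂ = (10.15)(1.92 rad/s) / (3.221) = 6.050 rad/s.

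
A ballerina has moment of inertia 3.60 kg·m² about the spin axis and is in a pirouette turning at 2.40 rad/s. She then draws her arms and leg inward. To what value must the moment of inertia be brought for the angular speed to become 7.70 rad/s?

I₂ ≈ 1.12 kg·m²

No external torque acts about the spin axis, so angular momentum is conserved.
I₂ = I₁ω₁ / ω₂ = (3.60)(2.40) / (7.70) = 1.122 kg·m².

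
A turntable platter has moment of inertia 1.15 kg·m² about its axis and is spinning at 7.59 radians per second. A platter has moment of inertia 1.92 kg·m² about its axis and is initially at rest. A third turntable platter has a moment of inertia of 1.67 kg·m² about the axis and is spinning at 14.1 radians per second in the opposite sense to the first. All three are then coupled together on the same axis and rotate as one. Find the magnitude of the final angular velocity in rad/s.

|ω_f| ≈ 3.13 rad/s

No external torque acts about the common axis, so total angular momentum is conserved.
Taking A's sense as positive: L = (1.150)(7.59) − (1.670)(14.1) = -14.82 kg·m²·rad/s.
Combined I = 1.150 + 1.920 + 1.670 = 4.740 kg·m².
ω_f = L / I = -14.82 / 4.740 = -3.126 rad/s.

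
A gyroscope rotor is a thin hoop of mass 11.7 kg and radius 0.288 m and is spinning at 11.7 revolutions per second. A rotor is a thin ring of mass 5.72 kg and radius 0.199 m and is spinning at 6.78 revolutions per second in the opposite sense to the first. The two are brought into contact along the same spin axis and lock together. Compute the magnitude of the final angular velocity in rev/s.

|ω_f| ≈ 8.20 rev/s

The coupling torques are internal; angular momentum about the shared axis is conserved.
Moments of inertia: I_A = (11.7)(0.288)² = 0.9704 kg·m²; I_B = (5.72)(0.199)² = 0.2265 kg·m².
Taking A's sense as positive: L = (0.9704)(11.7) − (0.2265)(6.78) = 9.818 kg·m²·rev/s.
Combined I = 0.9704 + 0.2265 = 1.197 kg·m².
ω_f = L / I = 9.818 / 1.197 = 8.203 rev/s.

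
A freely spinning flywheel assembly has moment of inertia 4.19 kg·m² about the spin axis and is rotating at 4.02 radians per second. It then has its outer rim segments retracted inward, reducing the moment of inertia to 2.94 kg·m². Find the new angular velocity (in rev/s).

ω₂ ≈ 0.912 rev/s

No external torque acts about the spin axis, so angular momentum is conserved.
ω₂ = I₁ω₁ / I₂ = (4.190)(4.02 rad/s) / (2.940) = 5.729 rad/s = 0.9118 rev/s.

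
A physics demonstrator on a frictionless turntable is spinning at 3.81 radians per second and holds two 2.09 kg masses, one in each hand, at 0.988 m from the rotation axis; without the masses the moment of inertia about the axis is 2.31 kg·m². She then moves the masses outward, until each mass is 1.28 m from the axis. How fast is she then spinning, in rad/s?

With no external torque about the axis, L is conserved: I₁ω₁ = I₂ω₂.
I₁ = 2.31 + 2(2.09)(0.988)² = 6.390 kg·m²; I₂ = 2.31 + 2(2.09)(1.28)² = 9.159 kg·m².
ω₂ = I₁ω₁ / I₂ = (6.390)(3.81 rad/s) / (9.159) = 2.658 rad/s.

ω₂ ≈ 2.66 rad/s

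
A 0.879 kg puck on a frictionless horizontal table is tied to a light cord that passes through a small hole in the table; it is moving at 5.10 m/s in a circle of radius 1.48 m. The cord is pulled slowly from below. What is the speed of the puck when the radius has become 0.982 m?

Central (radial) force ⇒ zero torque about the center ⇒ m v r is constant.
v₂ = v₁ r₁ / r₂ = (5.10)(1.48) / (0.982) = 7.686 m/s.

v₂ ≈ 7.69 m/s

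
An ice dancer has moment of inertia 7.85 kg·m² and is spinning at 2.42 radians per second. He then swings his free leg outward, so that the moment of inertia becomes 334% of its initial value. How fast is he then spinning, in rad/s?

ω₂ ≈ 0.725 rad/s

With no external torque about the axis, L is conserved: I₁ω₁ = I₂ω₂.
I₂ = 3.34 × 7.85 = 26.22 kg·m².
ω₂ = I₁ω₁ / I₂ = (7.850)(2.42 rad/s) / (26.22) = 0.7246 rad/s.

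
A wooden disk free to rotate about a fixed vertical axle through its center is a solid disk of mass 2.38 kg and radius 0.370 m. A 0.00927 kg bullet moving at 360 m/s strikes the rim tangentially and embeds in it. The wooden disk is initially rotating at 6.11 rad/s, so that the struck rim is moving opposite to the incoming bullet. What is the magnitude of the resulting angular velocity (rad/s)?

|ω_f| ≈ 1.46 rad/s

The axle reaction passes through the axle and exerts no torque about it; angular momentum about the axle is conserved through the impact.
I_p = ½(2.38)(0.370)² = 0.1629 kg·m². Taking the sense of the bullet's angular momentum as positive, L_{bullet} = m v R = (0.00927)(360)(0.370) = 1.235 kg·m²/s.
L_i = −I_p ω_p + m v R = −(0.1629)(6.11) + 1.235 = 0.2394 kg·m²/s.
After sticking, I_f = I_p + m R² = 0.1629 + (0.00927)(0.370)² = 0.1642 kg·m².
ω_f = L_i / I_f = 0.2394 / 0.1642 = 1.458 rad/s.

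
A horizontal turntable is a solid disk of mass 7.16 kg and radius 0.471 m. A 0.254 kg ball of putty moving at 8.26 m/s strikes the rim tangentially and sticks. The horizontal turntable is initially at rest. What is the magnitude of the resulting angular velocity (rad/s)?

|ω_f| ≈ 1.16 rad/s

About the axle the impulsive forces during the collision are internal, so angular momentum about that axis is conserved.
I_p = ½(7.16)(0.471)² = 0.7942 kg·m². Taking the sense of the ball of putty's angular momentum as positive, L_{ball} = m v R = (0.254)(8.26)(0.471) = 0.9882 kg·m²/s.
L_i = 0 + 0.9882 = 0.9882 kg·m²/s.
After sticking, I_f = I_p + m R² = 0.7942 + (0.254)(0.471)² = 0.8505 kg·m².
ω_f = L_i / I_f = 0.9882 / 0.8505 = 1.162 rad/s.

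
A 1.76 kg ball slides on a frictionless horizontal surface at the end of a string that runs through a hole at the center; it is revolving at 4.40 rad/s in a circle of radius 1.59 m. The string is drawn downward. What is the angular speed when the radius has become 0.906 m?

ω₂ ≈ 13.6 rad/s

No torque about the axis ⇒ m r₁² ω₁ = m r₂² ω₂.
ω₂ = ω₁ (r₁/r₂)² = (4.40)(1.59/0.906)² = 13.55 rad/s.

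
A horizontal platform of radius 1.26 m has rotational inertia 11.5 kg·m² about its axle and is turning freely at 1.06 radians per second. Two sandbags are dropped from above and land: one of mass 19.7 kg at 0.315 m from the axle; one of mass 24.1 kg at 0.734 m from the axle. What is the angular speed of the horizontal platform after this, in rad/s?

ω_f ≈ 0.461 rad/s

The added mass arrives with no angular momentum about the axle, and any external torque about the axle is negligible, so the system's angular momentum is conserved.
Added inertia Σmr² = (19.7)(0.315)² + (24.1)(0.734)² = 14.94 kg·m²; I_f = 11.50 + 14.94 = 26.44 kg·m².
ω_f = I_p ω_i / I_f = (11.50)(1.06) / 26.44 = 0.4611 rad/s.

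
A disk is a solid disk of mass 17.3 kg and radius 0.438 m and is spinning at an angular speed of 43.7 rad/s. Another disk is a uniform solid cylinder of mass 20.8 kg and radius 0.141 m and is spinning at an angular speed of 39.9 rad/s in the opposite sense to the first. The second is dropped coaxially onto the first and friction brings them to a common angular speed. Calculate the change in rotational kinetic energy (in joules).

No external torque acts about the common axis, so total angular momentum is conserved.
Moments of inertia: I_A = ½(17.3)(0.438)² = 1.659 kg·m²; I_B = ½(20.8)(0.141)² = 0.2068 kg·m².
Taking A's sense as positive: L = (1.659)(43.7) − (0.2068)(39.9) = 64.27 kg·m²·rad/s.
Combined I = 1.659 + 0.2068 = 1.866 kg·m².
ω_f = L / I = 64.27 / 1.866 = 34.44 rad/s.
KE_i = ½ΣIω² = 1749 J; KE_f = ½(1.866)(34.44)² = 1107 J.

ΔKE ≈ -642 J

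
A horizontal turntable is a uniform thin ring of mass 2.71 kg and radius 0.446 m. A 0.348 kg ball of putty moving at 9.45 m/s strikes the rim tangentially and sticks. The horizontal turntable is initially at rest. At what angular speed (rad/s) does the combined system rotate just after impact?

|ω_f| ≈ 2.41 rad/s

About the axle the impulsive forces during the collision are internal, so angular momentum about that axis is conserved.
I_p = (2.71)(0.446)² = 0.5391 kg·m². Taking the sense of the ball of putty's angular momentum as positive, L_{ball} = m v R = (0.348)(9.45)(0.446) = 1.467 kg·m²/s.
L_i = 0 + 1.467 = 1.467 kg·m²/s.
After sticking, I_f = I_p + m R² = 0.5391 + (0.348)(0.446)² = 0.6083 kg·m².
ω_f = L_i / I_f = 1.467 / 0.6083 = 2.411 rad/s.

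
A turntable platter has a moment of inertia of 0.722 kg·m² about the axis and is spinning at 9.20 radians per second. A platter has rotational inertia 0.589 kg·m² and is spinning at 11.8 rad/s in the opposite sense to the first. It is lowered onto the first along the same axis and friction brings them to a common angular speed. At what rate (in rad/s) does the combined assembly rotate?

No external torque acts about the common axis, so total angular momentum is conserved.
Taking A's sense as positive: L = (0.7220)(9.20) − (0.5890)(11.8) = -0.3078 kg·m²·rad/s.
Combined I = 0.7220 + 0.5890 = 1.311 kg·m².
ω_f = L / I = -0.3078 / 1.311 = -0.2348 rad/s.

|ω_f| ≈ 0.235 rad/s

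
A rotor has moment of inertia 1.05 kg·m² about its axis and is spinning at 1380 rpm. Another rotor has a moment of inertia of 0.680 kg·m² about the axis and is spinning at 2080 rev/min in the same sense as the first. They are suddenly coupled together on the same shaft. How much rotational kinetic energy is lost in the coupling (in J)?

The coupling torques are internal; angular momentum about the shared axis is conserved.
Taking A's sense as positive: L = (1.050)(1380) + (0.6800)(2080) = 2863 kg·m²·rpm.
Combined I = 1.050 + 0.6800 = 1.730 kg·m².
ω_f = L / I = 2863 / 1.730 = 1655 rpm.
KE_i = ½ΣIω² = 27100 J; KE_f = ½(1.730)(173.3)² = 25990 J.

ΔKE lost ≈ 1110 J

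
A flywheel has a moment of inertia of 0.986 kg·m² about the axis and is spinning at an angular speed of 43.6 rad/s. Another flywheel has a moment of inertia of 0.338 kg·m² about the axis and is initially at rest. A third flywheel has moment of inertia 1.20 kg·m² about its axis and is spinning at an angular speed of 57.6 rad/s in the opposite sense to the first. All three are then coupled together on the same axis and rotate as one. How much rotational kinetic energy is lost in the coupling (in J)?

The coupling torques are internal; angular momentum about the shared axis is conserved.
Taking A's sense as positive: L = (0.9860)(43.6) − (1.200)(57.6) = -26.13 kg·m²·rad/s.
Combined I = 0.9860 + 0.3380 + 1.200 = 2.524 kg·m².
ω_f = L / I = -26.13 / 2.524 = -10.35 rad/s.
KE_i = ½ΣIω² = 2928 J; KE_f = ½(2.524)(10.35)² = 135.3 J.

ΔKE lost ≈ 2790 J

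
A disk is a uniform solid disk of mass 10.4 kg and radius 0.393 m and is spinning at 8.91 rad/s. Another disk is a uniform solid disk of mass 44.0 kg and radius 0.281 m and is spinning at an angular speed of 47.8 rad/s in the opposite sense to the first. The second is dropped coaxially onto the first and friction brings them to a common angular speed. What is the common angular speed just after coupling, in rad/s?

No external torque acts about the common axis, so total angular momentum is conserved.
Moments of inertia: I_A = ½(10.4)(0.393)² = 0.8031 kg·m²; I_B = ½(44.0)(0.281)² = 1.737 kg·m².
Taking A's sense as positive: L = (0.8031)(8.91) − (1.737)(47.8) = -75.88 kg·m²·rad/s.
Combined I = 0.8031 + 1.737 = 2.540 kg·m².
ω_f = L / I = -75.88 / 2.540 = -29.87 rad/s.

|ω_f| ≈ 29.9 rad/s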